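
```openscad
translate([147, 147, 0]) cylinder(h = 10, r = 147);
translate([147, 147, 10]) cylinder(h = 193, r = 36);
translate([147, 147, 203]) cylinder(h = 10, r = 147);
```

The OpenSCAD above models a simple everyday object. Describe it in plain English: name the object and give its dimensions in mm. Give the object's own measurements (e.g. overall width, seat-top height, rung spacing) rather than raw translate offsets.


A spool: two coaxial disc flanges of radius 147 mm and thickness 10 mm, joined by a core cylinder of radius 36 mm and height 193 mm. The lower flange rests on z = 0 and the three cylinders share a vertical axis.


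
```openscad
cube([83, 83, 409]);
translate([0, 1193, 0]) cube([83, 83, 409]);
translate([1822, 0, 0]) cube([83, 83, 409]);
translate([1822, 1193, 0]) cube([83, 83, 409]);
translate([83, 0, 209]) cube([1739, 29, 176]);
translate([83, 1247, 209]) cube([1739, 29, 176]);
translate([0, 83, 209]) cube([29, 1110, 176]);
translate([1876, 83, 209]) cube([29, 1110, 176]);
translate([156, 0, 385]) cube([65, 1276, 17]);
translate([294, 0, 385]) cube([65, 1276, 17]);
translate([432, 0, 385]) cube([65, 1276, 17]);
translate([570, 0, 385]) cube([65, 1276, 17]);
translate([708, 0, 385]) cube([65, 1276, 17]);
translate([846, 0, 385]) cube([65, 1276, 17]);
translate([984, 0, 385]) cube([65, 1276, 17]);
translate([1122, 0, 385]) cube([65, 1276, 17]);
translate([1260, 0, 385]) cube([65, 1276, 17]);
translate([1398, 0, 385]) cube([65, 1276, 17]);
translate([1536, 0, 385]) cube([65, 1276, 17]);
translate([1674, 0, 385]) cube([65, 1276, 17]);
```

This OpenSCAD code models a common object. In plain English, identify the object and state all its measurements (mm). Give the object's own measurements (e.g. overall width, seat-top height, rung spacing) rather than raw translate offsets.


A bed frame 1905 mm long (x) by 1276 mm wide (y). Four 83×83 mm corner posts, 409 mm tall, at the corners of the footprint. Four rails of 29 mm thickness and 176 mm height run between adjacent posts with their undersides at z = 209 mm, their outer faces flush with the outside of the frame (the two x-running rails run between the posts' inner faces; the two y-running rails run between the posts' inner faces). 12 slats, each 65 mm wide (x) and 17 mm thick, lie across the top of the two x-running rails, running the full 1276 mm width of the frame in y; along x they sit between the end posts with a 73 mm gap after the −x posts and between neighbouring slats, leaving 83 mm before the +x posts.


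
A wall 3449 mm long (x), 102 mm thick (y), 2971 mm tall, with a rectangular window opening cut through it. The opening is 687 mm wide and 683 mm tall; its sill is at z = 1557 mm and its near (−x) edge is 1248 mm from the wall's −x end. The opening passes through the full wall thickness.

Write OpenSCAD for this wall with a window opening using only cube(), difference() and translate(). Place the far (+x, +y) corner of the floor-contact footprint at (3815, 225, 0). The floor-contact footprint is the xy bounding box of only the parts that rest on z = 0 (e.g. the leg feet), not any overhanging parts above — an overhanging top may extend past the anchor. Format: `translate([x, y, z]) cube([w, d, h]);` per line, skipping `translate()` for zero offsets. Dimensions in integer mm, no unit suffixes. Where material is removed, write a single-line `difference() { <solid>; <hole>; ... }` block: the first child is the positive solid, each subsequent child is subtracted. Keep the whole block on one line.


difference() { translate([366, 123, 0]) cube([3449, 102, 2971]); translate([1614, 123, 1557]) cube([687, 102, 683]); }


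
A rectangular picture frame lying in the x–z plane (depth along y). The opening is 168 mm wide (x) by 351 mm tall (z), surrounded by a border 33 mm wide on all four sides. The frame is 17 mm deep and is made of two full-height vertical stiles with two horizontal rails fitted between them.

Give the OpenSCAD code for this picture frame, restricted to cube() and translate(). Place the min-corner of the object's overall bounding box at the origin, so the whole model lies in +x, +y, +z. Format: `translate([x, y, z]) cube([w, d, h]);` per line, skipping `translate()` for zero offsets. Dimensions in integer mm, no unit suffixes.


cube([33, 17, 417]);
translate([201, 0, 0]) cube([33, 17, 417]);
translate([33, 0, 0]) cube([168, 17, 33]);
translate([33, 0, 384]) cube([168, 17, 33]);


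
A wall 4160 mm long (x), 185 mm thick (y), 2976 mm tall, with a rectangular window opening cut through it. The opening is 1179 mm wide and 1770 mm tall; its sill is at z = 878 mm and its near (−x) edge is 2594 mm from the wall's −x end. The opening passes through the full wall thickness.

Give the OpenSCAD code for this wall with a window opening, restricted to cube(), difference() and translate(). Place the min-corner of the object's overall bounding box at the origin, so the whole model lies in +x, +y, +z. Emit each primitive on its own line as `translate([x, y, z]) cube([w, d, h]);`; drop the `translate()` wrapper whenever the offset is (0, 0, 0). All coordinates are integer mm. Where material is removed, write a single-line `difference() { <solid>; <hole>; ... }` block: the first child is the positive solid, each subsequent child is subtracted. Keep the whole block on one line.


difference() { cube([4160, 185, 2976]); translate([2594, 0, 878]) cube([1179, 185, 1770]); }


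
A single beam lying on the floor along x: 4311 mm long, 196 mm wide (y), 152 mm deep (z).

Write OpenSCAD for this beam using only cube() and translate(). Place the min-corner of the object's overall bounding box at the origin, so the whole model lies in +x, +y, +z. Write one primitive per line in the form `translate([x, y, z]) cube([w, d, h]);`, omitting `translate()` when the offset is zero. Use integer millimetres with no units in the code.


cube([4311, 196, 152]);


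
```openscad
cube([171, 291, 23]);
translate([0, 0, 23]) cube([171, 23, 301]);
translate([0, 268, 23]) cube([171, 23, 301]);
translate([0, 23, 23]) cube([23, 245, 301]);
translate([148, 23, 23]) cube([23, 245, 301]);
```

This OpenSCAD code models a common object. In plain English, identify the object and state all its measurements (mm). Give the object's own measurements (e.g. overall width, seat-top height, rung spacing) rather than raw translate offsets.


An open-topped rectangular box: outside dimensions 171×291×324 mm, with a uniform wall and base thickness of 23 mm. The base is a full 171×291 slab on the floor; four walls sit on top of the base. The front and back walls (the −y and +y sides) span the full width; the two side walls fit between them.


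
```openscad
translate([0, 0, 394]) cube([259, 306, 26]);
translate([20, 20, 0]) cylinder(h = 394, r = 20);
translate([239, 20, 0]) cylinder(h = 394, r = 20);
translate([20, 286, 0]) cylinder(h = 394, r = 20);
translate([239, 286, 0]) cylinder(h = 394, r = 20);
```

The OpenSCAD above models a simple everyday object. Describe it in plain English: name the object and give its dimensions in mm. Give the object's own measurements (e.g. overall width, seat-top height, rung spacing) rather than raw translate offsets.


A four-legged stool. The seat is a 259×306×26 mm slab whose top surface is at z = 420 mm; four round legs, each 40 mm in diameter, run from the floor (z = 0) to the underside of the seat, each leg's axis is inset half a diameter from the nearest pair of seat edges (so the leg's bounding box is flush with the corner).


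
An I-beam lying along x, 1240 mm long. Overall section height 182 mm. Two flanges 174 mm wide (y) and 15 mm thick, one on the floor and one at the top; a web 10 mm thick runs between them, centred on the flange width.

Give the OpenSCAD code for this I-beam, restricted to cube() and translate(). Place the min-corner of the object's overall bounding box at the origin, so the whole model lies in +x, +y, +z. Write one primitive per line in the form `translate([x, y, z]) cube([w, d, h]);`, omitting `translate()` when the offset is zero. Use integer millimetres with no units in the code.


cube([1240, 174, 15]);
translate([0, 82, 15]) cube([1240, 10, 152]);
translate([0, 0, 167]) cube([1240, 174, 15]);


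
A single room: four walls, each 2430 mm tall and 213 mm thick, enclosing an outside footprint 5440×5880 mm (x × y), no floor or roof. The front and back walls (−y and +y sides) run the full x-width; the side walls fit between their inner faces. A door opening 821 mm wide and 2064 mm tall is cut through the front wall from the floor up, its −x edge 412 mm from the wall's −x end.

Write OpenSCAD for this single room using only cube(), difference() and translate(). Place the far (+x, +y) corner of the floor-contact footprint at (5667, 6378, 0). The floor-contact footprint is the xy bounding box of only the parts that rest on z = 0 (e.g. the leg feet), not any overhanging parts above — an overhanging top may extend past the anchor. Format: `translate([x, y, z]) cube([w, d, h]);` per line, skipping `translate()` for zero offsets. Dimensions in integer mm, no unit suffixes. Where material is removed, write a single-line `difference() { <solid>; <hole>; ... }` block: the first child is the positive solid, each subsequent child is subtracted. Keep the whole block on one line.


difference() { translate([227, 498, 0]) cube([5440, 213, 2430]); translate([639, 498, 0]) cube([821, 213, 2064]); }
translate([227, 6165, 0]) cube([5440, 213, 2430]);
translate([227, 711, 0]) cube([213, 5454, 2430]);
translate([5454, 711, 0]) cube([213, 5454, 2430]);


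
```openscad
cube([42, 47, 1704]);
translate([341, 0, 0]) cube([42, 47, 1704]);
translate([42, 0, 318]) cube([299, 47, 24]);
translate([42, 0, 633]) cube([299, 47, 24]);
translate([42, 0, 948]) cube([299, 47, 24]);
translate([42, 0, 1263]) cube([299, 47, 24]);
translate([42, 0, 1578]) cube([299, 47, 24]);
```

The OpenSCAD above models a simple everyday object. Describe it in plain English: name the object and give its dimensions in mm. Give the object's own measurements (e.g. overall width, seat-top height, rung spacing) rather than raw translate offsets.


A straight ladder. Two 42×47 mm vertical rails, 1704 mm tall, stand 383 mm apart (outside-to-outside) with their front faces coplanar on the −y side. 5 rungs, each 47 mm deep and 24 mm tall, span between the inner faces of the rails, front faces flush with the rails. The lowest rung's underside is at z = 318 mm and rungs are spaced 315 mm apart (underside to underside).


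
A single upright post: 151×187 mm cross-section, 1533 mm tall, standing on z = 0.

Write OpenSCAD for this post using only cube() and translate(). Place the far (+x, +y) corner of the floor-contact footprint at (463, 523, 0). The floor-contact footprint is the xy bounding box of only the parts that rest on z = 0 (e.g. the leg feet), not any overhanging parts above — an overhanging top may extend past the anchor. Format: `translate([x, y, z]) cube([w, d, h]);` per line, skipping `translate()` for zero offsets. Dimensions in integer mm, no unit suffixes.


translate([312, 336, 0]) cube([151, 187, 1533]);


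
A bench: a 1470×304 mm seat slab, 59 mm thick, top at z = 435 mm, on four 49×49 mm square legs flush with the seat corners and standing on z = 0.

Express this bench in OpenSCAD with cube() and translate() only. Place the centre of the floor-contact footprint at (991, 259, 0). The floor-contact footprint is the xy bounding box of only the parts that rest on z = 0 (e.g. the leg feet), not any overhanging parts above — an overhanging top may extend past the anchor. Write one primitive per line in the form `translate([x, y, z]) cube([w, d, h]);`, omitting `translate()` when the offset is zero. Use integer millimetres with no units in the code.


translate([256, 107, 376]) cube([1470, 304, 59]);
translate([256, 107, 0]) cube([49, 49, 376]);
translate([256, 362, 0]) cube([49, 49, 376]);
translate([1677, 107, 0]) cube([49, 49, 376]);
translate([1677, 362, 0]) cube([49, 49, 376]);


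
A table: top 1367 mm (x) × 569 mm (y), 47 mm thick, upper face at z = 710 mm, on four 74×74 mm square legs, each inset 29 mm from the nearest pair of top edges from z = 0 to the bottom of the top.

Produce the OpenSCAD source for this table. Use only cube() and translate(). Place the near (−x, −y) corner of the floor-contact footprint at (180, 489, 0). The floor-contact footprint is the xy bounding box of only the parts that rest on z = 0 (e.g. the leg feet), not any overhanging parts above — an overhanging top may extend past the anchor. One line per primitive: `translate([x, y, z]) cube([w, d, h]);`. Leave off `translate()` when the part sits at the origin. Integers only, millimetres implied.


translate([151, 460, 663]) cube([1367, 569, 47]);
translate([180, 489, 0]) cube([74, 74, 663]);
translate([1415, 489, 0]) cube([74, 74, 663]);
translate([180, 926, 0]) cube([74, 74, 663]);
translate([1415, 926, 0]) cube([74, 74, 663]);


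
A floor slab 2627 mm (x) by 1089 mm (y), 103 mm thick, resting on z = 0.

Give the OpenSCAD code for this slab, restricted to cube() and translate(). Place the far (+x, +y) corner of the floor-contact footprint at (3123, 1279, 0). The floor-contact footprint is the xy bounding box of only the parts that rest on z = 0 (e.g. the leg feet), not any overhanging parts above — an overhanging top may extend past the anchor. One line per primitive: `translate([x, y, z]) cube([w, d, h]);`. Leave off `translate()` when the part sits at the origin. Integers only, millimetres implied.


translate([496, 190, 0]) cube([2627, 1089, 103]);


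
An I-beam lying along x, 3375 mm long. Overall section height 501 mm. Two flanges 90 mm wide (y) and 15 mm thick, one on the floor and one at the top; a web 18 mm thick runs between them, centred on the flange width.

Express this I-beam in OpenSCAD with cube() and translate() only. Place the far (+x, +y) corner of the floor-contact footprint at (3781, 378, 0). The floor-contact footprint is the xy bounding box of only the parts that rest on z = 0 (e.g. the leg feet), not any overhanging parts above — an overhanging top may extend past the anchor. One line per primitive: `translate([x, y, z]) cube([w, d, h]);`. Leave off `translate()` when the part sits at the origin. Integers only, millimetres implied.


translate([406, 288, 0]) cube([3375, 90, 15]);
translate([406, 324, 15]) cube([3375, 18, 471]);
translate([406, 288, 486]) cube([3375, 90, 15]);


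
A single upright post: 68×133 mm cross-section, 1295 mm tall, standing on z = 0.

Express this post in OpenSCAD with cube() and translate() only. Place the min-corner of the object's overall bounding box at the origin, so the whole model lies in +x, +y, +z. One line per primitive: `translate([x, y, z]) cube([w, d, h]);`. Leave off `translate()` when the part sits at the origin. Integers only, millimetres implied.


cube([68, 133, 1295]);


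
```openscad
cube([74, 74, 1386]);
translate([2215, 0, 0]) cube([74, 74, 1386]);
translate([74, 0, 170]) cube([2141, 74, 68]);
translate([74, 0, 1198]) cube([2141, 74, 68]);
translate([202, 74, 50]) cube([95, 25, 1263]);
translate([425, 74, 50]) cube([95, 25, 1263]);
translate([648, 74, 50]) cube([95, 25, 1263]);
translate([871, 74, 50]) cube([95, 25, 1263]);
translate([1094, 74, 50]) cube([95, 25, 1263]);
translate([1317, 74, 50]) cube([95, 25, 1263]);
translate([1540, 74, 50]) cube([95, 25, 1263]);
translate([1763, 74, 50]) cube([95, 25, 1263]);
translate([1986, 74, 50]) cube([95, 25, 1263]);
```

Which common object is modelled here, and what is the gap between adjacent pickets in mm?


A fence section. The picket gap is 128 mm.

Two posts, two rails, 9 pickets — a fence section. Span 2141 mm holds 9 pickets of 95 mm with 10 equal gaps: ⌊(2141 − 9·95) / 10⌋ = 128 mm.


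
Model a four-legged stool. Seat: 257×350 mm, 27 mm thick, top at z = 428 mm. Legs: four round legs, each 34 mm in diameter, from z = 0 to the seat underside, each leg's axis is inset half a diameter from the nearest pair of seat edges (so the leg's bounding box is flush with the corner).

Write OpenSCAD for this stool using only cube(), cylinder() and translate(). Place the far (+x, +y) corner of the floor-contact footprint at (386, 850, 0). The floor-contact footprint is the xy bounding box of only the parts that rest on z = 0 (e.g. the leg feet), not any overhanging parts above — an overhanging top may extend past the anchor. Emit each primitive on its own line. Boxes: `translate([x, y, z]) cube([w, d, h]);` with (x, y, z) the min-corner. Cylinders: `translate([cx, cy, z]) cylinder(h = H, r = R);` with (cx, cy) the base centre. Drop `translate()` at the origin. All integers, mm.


translate([129, 500, 401]) cube([257, 350, 27]);
translate([146, 517, 0]) cylinder(h = 401, r = 17);
translate([369, 517, 0]) cylinder(h = 401, r = 17);
translate([146, 833, 0]) cylinder(h = 401, r = 17);
translate([369, 833, 0]) cylinder(h = 401, r = 17);


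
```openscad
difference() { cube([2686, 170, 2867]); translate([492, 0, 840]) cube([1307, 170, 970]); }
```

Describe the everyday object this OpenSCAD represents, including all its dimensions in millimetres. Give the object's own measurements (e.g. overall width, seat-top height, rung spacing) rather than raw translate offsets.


A wall 2686 mm long (x), 170 mm thick (y), 2867 mm tall, with a rectangular window opening cut through it. The opening is 1307 mm wide and 970 mm tall; its sill is at z = 840 mm and its near (−x) edge is 492 mm from the wall's −x end. The opening passes through the full wall thickness.


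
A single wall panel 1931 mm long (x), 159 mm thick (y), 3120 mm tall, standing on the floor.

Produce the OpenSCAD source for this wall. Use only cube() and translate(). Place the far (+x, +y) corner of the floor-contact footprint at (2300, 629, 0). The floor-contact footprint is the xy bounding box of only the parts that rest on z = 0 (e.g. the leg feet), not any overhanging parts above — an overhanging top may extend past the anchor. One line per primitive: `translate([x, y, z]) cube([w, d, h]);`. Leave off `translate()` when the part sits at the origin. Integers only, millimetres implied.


translate([369, 470, 0]) cube([1931, 159, 3120]);


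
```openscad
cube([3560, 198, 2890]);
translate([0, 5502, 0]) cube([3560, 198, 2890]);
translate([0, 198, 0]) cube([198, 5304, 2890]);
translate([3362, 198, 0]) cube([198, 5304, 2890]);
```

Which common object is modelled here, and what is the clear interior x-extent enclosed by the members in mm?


A house (or room) frame. The interior width is 3164 mm.

Four 2890 mm walls enclosing a rectangle with no floor or roof — a room or house frame. Outside width is 3560 mm and wall thickness is 198 mm, so the interior width is 3560 − 2 × 198 = 3164 mm.


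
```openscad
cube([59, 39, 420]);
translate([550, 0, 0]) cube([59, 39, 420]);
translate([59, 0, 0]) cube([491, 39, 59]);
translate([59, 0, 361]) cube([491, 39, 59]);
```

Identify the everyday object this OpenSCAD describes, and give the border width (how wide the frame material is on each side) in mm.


A picture frame. The border width is 59 mm.

Four thin pieces enclosing a rectangular opening — a picture frame. The two full-height stiles are 420 mm tall; the top rail sits at z = 361 and is 59 mm tall, so the border above the opening is 420 − 361 = 59 mm, matching the stile x-width.


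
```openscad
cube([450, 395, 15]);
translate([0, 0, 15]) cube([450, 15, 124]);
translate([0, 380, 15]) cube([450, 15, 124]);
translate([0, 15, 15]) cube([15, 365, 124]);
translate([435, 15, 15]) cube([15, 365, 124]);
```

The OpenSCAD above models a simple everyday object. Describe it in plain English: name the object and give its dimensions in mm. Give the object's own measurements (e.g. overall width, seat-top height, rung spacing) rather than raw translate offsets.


An open-topped rectangular box: outside dimensions 450×395×139 mm, with a uniform wall and base thickness of 15 mm. The base is a full 450×395 slab on the floor; four walls sit on top of the base. The front and back walls (the −y and +y sides) span the full width; the two side walls fit between them.


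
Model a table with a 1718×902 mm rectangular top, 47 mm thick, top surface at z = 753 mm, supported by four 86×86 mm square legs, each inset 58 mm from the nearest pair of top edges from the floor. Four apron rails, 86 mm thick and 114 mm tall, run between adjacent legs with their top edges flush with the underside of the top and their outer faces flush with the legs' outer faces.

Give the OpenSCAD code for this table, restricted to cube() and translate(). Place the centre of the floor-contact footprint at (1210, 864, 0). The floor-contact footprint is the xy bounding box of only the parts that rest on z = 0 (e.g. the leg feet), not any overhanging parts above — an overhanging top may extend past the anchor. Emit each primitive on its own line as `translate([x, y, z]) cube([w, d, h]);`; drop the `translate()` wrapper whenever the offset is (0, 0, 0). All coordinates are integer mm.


translate([351, 413, 706]) cube([1718, 902, 47]);
translate([409, 471, 0]) cube([86, 86, 706]);
translate([1925, 471, 0]) cube([86, 86, 706]);
translate([409, 1171, 0]) cube([86, 86, 706]);
translate([1925, 1171, 0]) cube([86, 86, 706]);
translate([495, 471, 592]) cube([1430, 86, 114]);
translate([495, 1171, 592]) cube([1430, 86, 114]);
translate([409, 557, 592]) cube([86, 614, 114]);
translate([1925, 557, 592]) cube([86, 614, 114]);


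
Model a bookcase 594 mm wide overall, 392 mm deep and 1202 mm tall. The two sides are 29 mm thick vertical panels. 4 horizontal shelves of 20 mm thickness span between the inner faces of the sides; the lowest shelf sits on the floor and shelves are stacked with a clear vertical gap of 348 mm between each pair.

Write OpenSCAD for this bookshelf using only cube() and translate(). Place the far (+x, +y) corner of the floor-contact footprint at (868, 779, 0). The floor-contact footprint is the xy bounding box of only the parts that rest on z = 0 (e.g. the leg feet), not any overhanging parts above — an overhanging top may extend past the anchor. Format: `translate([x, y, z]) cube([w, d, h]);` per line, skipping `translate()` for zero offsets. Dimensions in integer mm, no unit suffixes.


translate([274, 387, 0]) cube([29, 392, 1202]);
translate([839, 387, 0]) cube([29, 392, 1202]);
translate([303, 387, 0]) cube([536, 392, 20]);
translate([303, 387, 368]) cube([536, 392, 20]);
translate([303, 387, 736]) cube([536, 392, 20]);
translate([303, 387, 1104]) cube([536, 392, 20]);


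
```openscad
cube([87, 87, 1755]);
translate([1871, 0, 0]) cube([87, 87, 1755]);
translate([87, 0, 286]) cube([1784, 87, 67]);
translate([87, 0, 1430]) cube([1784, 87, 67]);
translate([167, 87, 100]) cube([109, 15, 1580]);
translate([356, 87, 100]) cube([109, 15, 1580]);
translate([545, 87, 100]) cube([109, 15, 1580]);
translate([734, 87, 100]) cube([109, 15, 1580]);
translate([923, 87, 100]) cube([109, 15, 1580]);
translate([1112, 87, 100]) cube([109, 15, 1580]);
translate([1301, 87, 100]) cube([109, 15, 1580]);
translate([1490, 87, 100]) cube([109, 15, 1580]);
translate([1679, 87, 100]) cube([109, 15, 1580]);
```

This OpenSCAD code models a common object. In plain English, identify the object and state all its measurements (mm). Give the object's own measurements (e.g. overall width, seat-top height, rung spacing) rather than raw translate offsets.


A fence section. Two 87×87 mm posts, 1755 mm tall, stand on the floor with a clear span of 1784 mm between their inner faces. Two horizontal rails of 87×67 mm section span the gap between the posts with their undersides at z = 286 mm and z = 1430 mm, flush with the posts' −y face. 9 pickets, each 109 mm wide, 15 mm thick and 1580 mm tall, are fixed to the +y face of the rails with their bottoms at z = 100 mm, spaced across the span with a 80 mm gap after the −x post and between neighbouring pickets, with 83 mm left before the +x post.


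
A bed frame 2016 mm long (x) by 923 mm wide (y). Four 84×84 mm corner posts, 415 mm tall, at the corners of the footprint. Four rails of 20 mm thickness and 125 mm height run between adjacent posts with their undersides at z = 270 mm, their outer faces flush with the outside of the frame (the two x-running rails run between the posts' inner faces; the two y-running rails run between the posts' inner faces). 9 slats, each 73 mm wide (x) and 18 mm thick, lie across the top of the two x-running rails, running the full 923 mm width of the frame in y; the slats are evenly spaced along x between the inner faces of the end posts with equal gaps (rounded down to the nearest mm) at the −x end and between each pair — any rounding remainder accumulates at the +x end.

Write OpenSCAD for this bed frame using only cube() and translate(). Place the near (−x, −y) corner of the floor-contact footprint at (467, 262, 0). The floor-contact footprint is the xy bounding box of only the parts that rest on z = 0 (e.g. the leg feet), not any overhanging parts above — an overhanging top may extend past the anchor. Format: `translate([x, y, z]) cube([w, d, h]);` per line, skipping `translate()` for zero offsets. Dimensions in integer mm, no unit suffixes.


translate([467, 262, 0]) cube([84, 84, 415]);
translate([467, 1101, 0]) cube([84, 84, 415]);
translate([2399, 262, 0]) cube([84, 84, 415]);
translate([2399, 1101, 0]) cube([84, 84, 415]);
translate([551, 262, 270]) cube([1848, 20, 125]);
translate([551, 1165, 270]) cube([1848, 20, 125]);
translate([467, 346, 270]) cube([20, 755, 125]);
translate([2463, 346, 270]) cube([20, 755, 125]);
translate([670, 262, 395]) cube([73, 923, 18]);
translate([862, 262, 395]) cube([73, 923, 18]);
translate([1054, 262, 395]) cube([73, 923, 18]);
translate([1246, 262, 395]) cube([73, 923, 18]);
translate([1438, 262, 395]) cube([73, 923, 18]);
translate([1630, 262, 395]) cube([73, 923, 18]);
translate([1822, 262, 395]) cube([73, 923, 18]);
translate([2014, 262, 395]) cube([73, 923, 18]);
translate([2206, 262, 395]) cube([73, 923, 18]);


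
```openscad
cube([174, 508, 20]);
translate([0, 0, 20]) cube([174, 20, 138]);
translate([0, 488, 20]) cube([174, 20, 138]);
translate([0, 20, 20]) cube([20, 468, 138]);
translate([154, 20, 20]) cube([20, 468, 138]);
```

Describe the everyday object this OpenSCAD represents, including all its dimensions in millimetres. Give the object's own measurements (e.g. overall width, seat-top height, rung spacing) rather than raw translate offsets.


An open-topped rectangular box: outside dimensions 174×508×158 mm, with a uniform wall and base thickness of 20 mm. The base is a full 174×508 slab on the floor; four walls sit on top of the base. The front and back walls (the −y and +y sides) span the full width; the two side walls fit between them.


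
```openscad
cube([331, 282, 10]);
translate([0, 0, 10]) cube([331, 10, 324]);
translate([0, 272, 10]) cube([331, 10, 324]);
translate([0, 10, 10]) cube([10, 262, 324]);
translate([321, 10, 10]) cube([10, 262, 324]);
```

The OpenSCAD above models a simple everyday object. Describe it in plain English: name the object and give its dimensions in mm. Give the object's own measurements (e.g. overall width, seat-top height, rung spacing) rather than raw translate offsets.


An open-topped rectangular box: outside dimensions 331×282×334 mm, with a uniform wall and base thickness of 10 mm. The base is a full 331×282 slab on the floor; four walls sit on top of the base. The front and back walls (the −y and +y sides) span the full width; the two side walls fit between them.


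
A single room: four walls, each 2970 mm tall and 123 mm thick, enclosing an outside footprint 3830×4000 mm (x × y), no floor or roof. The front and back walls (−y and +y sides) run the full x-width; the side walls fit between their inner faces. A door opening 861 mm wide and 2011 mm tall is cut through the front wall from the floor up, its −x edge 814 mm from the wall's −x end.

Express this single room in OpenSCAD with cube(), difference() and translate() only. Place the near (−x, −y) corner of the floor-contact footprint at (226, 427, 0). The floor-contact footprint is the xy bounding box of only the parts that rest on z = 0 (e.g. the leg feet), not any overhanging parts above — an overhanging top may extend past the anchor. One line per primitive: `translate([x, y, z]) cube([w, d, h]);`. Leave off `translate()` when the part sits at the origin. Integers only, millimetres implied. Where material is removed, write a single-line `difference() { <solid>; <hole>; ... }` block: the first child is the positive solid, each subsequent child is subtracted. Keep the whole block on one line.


difference() { translate([226, 427, 0]) cube([3830, 123, 2970]); translate([1040, 427, 0]) cube([861, 123, 2011]); }
translate([226, 4304, 0]) cube([3830, 123, 2970]);
translate([226, 550, 0]) cube([123, 3754, 2970]);
translate([3933, 550, 0]) cube([123, 3754, 2970]);


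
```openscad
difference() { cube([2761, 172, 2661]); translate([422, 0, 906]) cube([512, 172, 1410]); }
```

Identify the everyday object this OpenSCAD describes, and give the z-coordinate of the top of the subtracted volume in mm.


A wall with a window opening. The window head height is 2316 mm.

A wall with a rectangular opening subtracted — a window. Sill at z = 906, opening 1410 mm tall, so the head is at 906 + 1410 = 2316 mm.


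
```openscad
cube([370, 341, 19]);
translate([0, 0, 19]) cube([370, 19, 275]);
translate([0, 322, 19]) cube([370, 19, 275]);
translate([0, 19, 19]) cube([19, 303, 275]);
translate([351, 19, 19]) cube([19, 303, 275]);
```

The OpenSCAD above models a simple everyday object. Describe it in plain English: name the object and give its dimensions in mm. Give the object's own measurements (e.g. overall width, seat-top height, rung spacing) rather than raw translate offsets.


An open-topped rectangular box: outside dimensions 370×341×294 mm, with a uniform wall and base thickness of 19 mm. The base is a full 370×341 slab on the floor; four walls sit on top of the base. The front and back walls (the −y and +y sides) span the full width; the two side walls fit between them.


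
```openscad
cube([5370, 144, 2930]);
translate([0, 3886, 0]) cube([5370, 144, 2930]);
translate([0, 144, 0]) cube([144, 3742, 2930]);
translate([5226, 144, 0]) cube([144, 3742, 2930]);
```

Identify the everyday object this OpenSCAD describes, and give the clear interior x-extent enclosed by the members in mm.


A house (or room) frame. The interior width is 5082 mm.

Four 2930 mm walls enclosing a rectangle with no floor or roof — a room or house frame. Outside width is 5370 mm and wall thickness is 144 mm, so the interior width is 5370 − 2 × 144 = 5082 mm.


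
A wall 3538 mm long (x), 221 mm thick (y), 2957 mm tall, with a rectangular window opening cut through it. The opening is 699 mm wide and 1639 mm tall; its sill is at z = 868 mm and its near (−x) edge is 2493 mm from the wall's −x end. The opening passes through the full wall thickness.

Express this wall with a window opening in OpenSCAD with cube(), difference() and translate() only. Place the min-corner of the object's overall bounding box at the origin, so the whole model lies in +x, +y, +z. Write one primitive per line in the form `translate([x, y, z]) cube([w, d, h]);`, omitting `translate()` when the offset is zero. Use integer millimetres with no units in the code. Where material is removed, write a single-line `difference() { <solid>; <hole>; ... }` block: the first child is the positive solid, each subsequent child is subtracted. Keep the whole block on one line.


difference() { cube([3538, 221, 2957]); translate([2493, 0, 868]) cube([699, 221, 1639]); }


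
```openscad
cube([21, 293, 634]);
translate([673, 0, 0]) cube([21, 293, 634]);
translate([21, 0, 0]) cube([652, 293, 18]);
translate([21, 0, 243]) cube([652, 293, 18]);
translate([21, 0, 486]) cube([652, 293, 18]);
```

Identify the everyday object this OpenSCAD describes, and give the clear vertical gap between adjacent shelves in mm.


A bookshelf. The clear shelf gap is 225 mm.

Two tall side panels with 3 horizontal boards between them — a bookshelf. The first two shelf undersides are at z = 0 and z = 243; with shelf thickness 18, the clear gap is 243 − 0 − 18 = 225 mm.


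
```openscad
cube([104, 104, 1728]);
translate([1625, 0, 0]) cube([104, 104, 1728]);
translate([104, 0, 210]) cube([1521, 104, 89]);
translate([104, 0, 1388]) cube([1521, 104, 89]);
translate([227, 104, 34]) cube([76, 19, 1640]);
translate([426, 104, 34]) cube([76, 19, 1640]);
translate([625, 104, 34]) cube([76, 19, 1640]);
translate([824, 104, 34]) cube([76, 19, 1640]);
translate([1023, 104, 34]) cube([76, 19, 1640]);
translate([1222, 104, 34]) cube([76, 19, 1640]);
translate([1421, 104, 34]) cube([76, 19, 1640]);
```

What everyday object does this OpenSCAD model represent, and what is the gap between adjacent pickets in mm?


A fence section. The picket gap is 123 mm.

Two posts, two rails, 7 pickets — a fence section. Span 1521 mm holds 7 pickets of 76 mm with 8 equal gaps: ⌊(1521 − 7·76) / 8⌋ = 123 mm.


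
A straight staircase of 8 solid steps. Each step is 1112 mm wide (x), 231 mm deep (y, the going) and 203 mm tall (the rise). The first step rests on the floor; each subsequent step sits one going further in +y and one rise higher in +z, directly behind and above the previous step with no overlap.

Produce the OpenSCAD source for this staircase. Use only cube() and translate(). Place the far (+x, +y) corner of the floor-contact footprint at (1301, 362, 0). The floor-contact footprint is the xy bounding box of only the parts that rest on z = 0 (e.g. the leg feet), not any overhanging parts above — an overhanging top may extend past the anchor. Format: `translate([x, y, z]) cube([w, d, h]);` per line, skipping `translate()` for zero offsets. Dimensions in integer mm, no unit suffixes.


translate([189, 131, 0]) cube([1112, 231, 203]);
translate([189, 362, 203]) cube([1112, 231, 203]);
translate([189, 593, 406]) cube([1112, 231, 203]);
translate([189, 824, 609]) cube([1112, 231, 203]);
translate([189, 1055, 812]) cube([1112, 231, 203]);
translate([189, 1286, 1015]) cube([1112, 231, 203]);
translate([189, 1517, 1218]) cube([1112, 231, 203]);
translate([189, 1748, 1421]) cube([1112, 231, 203]);


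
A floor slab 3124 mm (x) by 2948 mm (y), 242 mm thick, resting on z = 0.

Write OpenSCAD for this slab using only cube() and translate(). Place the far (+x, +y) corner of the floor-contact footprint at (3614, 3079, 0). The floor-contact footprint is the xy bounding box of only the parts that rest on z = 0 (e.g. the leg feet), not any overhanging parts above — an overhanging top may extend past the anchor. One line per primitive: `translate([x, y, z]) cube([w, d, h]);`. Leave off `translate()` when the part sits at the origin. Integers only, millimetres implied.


translate([490, 131, 0]) cube([3124, 2948, 242]);


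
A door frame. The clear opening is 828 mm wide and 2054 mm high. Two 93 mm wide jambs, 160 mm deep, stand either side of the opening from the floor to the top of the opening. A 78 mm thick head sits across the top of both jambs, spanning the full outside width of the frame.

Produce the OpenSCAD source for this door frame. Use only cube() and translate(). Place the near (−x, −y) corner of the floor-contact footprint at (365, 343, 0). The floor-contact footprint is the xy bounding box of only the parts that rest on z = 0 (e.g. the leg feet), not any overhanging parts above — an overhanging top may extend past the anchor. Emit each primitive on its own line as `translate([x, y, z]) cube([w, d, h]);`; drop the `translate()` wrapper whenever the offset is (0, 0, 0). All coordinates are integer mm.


translate([365, 343, 0]) cube([93, 160, 2054]);
translate([1286, 343, 0]) cube([93, 160, 2054]);
translate([365, 343, 2054]) cube([1014, 160, 78]);


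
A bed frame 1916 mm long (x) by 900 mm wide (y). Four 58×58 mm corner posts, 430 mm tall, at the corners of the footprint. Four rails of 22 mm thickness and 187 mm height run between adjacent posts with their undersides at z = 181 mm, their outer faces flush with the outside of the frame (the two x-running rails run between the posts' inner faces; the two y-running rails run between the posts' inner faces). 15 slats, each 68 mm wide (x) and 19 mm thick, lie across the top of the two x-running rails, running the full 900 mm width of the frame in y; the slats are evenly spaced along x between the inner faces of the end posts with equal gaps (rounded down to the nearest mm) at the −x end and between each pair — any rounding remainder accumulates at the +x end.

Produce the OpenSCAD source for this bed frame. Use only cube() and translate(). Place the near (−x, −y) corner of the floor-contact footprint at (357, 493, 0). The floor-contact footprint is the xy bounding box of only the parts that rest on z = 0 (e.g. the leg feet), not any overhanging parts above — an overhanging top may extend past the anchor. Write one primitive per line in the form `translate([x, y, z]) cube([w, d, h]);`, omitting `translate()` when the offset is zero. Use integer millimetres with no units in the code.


translate([357, 493, 0]) cube([58, 58, 430]);
translate([357, 1335, 0]) cube([58, 58, 430]);
translate([2215, 493, 0]) cube([58, 58, 430]);
translate([2215, 1335, 0]) cube([58, 58, 430]);
translate([415, 493, 181]) cube([1800, 22, 187]);
translate([415, 1371, 181]) cube([1800, 22, 187]);
translate([357, 551, 181]) cube([22, 784, 187]);
translate([2251, 551, 181]) cube([22, 784, 187]);
translate([463, 493, 368]) cube([68, 900, 19]);
translate([579, 493, 368]) cube([68, 900, 19]);
translate([695, 493, 368]) cube([68, 900, 19]);
translate([811, 493, 368]) cube([68, 900, 19]);
translate([927, 493, 368]) cube([68, 900, 19]);
translate([1043, 493, 368]) cube([68, 900, 19]);
translate([1159, 493, 368]) cube([68, 900, 19]);
translate([1275, 493, 368]) cube([68, 900, 19]);
translate([1391, 493, 368]) cube([68, 900, 19]);
translate([1507, 493, 368]) cube([68, 900, 19]);
translate([1623, 493, 368]) cube([68, 900, 19]);
translate([1739, 493, 368]) cube([68, 900, 19]);
translate([1855, 493, 368]) cube([68, 900, 19]);
translate([1971, 493, 368]) cube([68, 900, 19]);
translate([2087, 493, 368]) cube([68, 900, 19]);


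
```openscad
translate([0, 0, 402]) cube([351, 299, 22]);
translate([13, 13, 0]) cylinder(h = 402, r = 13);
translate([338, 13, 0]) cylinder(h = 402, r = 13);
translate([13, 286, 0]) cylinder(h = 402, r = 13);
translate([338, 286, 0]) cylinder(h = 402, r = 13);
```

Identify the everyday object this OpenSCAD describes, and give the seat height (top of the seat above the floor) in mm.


A stool. The seat height is 424 mm.

A 351×299×22 slab at z = 402 on four corner cylinders — a stool. The seat top is 402 + 22 = 424 mm.


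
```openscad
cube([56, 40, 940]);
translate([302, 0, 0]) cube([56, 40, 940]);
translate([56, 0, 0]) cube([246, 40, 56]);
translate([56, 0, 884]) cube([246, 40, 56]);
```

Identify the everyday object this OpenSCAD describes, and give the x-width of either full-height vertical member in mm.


A picture frame. The border width is 56 mm.

Four thin pieces enclosing a rectangular opening — a picture frame. The two full-height stiles are 940 mm tall; the top rail sits at z = 884 and is 56 mm tall, so the border above the opening is 940 − 884 = 56 mm, matching the stile x-width.


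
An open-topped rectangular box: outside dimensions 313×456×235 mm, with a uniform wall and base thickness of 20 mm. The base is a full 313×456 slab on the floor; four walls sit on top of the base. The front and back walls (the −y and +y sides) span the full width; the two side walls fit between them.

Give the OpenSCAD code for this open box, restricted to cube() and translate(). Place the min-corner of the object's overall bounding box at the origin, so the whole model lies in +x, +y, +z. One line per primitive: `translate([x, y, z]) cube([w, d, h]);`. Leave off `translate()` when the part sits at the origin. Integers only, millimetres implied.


cube([313, 456, 20]);
translate([0, 0, 20]) cube([313, 20, 215]);
translate([0, 436, 20]) cube([313, 20, 215]);
translate([0, 20, 20]) cube([20, 416, 215]);
translate([293, 20, 20]) cube([20, 416, 215]);
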